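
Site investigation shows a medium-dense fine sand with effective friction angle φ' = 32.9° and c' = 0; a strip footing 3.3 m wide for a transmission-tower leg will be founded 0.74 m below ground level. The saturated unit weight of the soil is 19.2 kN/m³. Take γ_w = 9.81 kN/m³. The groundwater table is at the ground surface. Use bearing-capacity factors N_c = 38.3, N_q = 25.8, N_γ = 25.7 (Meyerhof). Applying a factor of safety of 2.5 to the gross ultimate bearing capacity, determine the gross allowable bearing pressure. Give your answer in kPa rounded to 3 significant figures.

Water table at ground surface, so effective unit weight γ' = 19.2 − 9.81 = 9.39 kN/m³ is used throughout; overburden q = 9.39 × 0.74 = 6.9486 kPa; the same γ' applies in the ½γBN_γ term.
Surcharge term q·N_q = 6.9486 × 25.8 = 179.27 kPa; self-weight term 0.5·γ·B·N_γ = 0.5 × 9.39 × 3.3 × 25.7 = 398.18 kPa.
q_ult = 179.27 + 398.18 = 577.46 kPa.
q_all = q_ult / FS = 577.46 / 2.5 = 230.98 kPa.

q_all ≈ 231 kPa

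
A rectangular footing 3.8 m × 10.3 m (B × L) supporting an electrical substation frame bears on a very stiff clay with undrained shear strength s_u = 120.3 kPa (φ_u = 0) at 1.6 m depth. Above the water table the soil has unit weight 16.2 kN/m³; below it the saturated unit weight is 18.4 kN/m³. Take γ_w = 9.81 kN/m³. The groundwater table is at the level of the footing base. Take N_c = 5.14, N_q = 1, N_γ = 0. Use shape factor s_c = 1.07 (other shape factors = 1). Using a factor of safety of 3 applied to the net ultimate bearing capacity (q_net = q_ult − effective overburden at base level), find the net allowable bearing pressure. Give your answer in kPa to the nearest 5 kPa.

q = γ·D_f = 16.2 × 1.6 = 25.92 kPa.
c·N_c·s_c = 120.3 × 5.14 × 1.07 = 661.63 kPa
q·N_q = 25.92 × 1 = 25.92 kPa
q_ult = 661.63 + 25.92 = 687.55 kPa.
Net ultimate: q_net = 687.55 − 25.92 = 661.63 kPa.
q_all(net) = 661.63 / 3 = 220.54 kPa.

q_all(net) ≈ 220 kPa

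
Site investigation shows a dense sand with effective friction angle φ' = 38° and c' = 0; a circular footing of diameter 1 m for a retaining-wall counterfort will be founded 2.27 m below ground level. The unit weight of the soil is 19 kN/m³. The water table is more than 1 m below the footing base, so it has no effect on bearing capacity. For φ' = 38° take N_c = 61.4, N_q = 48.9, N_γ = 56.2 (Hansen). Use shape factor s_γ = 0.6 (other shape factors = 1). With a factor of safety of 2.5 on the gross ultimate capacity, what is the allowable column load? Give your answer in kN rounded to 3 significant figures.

P_all ≈ 763 kN

q = γ·D_f = 19 × 2.27 = 43.13 kPa.
q·N_q = 43.13 × 48.9 = 2109.1 kPa
0.5·γ·B·N_γ·s_γ = 0.5 × 19 × 1 × 56.2 × 0.6 = 320.34 kPa
q_ult = 2109.1 + 320.34 = 2429.4 kPa.
Gross allowable pressure q_all = 2429.4 / 2.5 = 971.76 kPa.
Footing area = 0.7854 m², so allowable column load = 971.76 × 0.7854 = 763.22 kN.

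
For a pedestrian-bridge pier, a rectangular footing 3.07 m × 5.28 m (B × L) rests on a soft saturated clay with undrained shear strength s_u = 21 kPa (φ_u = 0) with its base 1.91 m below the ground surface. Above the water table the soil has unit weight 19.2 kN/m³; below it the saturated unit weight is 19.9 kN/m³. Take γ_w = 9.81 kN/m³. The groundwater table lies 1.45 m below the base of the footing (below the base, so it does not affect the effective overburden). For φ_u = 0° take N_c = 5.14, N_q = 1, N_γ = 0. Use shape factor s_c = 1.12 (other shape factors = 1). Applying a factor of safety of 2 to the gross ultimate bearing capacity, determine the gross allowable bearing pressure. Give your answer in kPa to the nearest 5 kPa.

q_all ≈ 80 kPa

Overburden at base level: q = 19.2 × 1.91 = 36.672 kPa.
Cohesion term c·N_c·s_c = 21 × 5.14 × 1.12 = 120.89 kPa; surcharge term q·N_q = 36.672 × 1 = 36.672 kPa.
q_ult = 120.89 + 36.672 = 157.56 kPa.
q_all = q_ult / FS = 157.56 / 2 = 78.782 kPa.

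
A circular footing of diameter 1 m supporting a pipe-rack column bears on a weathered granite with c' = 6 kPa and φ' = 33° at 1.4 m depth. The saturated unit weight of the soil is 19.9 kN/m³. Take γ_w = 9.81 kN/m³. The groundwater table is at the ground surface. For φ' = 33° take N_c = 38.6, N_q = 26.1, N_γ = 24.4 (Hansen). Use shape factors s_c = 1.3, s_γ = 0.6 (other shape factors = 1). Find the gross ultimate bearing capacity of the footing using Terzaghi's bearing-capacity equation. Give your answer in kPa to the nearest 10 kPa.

q_ult ≈ 740 kPa

γ' = 19.9 − 9.81 = 10.09 kN/m³ (submerged throughout). q = 10.09 × 1.4 = 14.126 kPa; the same γ' applies in the ½γBN_γ term.
c·N_c·s_c = 6 × 38.6 × 1.3 = 301.08 kPa
q·N_q = 14.126 × 26.1 = 368.69 kPa
0.5·γ·B·N_γ·s_γ = 0.5 × 10.09 × 1 × 24.4 × 0.6 = 73.859 kPa
q_ult = 301.08 + 368.69 + 73.859 = 743.63 kPa.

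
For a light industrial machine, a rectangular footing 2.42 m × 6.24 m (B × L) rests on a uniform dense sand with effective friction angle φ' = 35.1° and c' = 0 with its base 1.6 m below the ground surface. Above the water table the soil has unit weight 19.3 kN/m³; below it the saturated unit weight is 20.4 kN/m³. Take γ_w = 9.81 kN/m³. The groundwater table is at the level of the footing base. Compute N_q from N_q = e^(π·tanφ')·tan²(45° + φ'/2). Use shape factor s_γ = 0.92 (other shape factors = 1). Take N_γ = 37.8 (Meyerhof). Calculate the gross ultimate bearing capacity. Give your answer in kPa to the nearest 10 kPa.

q_ult ≈ 1490 kPa

tan35.1° = 0.7028, so N_q = e^(π×0.7028)·tan²(62.55°) = 9.097 × 3.706 = 33.71.
Effective surcharge at the founding depth q = γ·D_f = 19.3 × 1.6 = 30.88 kPa.
The water table coincides with the base, so in the self-weight term γ → γ' = 10.59 kN/m³.
q_ult = q·N_q + 0.5·γ·B·N_γ·s_γ
     = 30.88 × 33.713 + 0.5 × 10.59 × 2.42 × 37.8 × 0.92
     = 1041.1 + 445.62 = 1486.7 kPa.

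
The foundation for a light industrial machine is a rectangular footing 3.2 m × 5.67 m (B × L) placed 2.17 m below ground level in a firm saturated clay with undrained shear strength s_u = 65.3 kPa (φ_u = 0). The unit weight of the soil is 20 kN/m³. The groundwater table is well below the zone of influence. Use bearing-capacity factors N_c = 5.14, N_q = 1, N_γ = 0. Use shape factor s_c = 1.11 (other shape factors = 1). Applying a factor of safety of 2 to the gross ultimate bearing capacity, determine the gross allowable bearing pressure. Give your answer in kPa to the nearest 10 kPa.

Effective surcharge at the founding depth q = γ·D_f = 20 × 2.17 = 43.4 kPa.
q_ult = c·N_c·s_c + q·N_q
     = 65.3 × 5.14 × 1.11 + 43.4 × 1
     = 372.56 + 43.4 = 415.96 kPa.
q_all = q_ult / FS = 415.96 / 2 = 207.98 kPa.

q_all ≈ 210 kPa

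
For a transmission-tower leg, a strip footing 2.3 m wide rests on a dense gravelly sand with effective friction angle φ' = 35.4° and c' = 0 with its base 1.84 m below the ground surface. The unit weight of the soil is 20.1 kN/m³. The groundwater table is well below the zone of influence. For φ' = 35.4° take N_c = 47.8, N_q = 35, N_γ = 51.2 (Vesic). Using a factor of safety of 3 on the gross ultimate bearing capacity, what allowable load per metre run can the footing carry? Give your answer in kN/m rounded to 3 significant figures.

q = γ·D_f = 20.1 × 1.84 = 36.984 kPa.
q·N_q = 36.984 × 35 = 1294.4 kPa
0.5·γ·B·N_γ = 0.5 × 20.1 × 2.3 × 51.2 = 1183.5 kPa
q_ult = 1294.4 + 1183.5 = 2477.9 kPa.
Gross allowable pressure q_all = 2477.9 / 3 = 825.98 kPa.
Allowable wall load = q_all × B = 825.98 × 2.3 = 1899.7 kN per metre run.

≈ 1900 kN/m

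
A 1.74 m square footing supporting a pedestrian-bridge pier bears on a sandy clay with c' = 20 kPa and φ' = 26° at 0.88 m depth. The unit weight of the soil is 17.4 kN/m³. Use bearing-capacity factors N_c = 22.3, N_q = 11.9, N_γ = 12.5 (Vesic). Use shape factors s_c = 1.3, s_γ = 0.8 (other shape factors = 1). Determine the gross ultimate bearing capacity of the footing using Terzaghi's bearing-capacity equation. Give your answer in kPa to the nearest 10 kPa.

q_ult ≈ 910 kPa

Effective surcharge at the founding depth q = γ·D_f = 17.4 × 0.88 = 15.312 kPa.
q_ult = c·N_c·s_c + q·N_q + 0.5·γ·B·N_γ·s_γ
     = 20 × 22.3 × 1.3 + 15.312 × 11.9 + 0.5 × 17.4 × 1.74 × 12.5 × 0.8
     = 579.8 + 182.21 + 151.38 = 913.39 kPa.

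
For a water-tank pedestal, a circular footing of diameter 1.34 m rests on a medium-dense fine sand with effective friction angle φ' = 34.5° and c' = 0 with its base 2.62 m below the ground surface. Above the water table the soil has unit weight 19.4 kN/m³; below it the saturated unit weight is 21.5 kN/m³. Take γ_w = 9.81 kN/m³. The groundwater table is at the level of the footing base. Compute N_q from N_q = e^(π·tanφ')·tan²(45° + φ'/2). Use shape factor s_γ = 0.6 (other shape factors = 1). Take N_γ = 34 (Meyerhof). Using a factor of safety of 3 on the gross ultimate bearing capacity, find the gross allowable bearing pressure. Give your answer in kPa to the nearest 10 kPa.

N_q = e^(π·tan34.5°)·tan²(62.25°) = 31.3.
Overburden at base level: q = 19.4 × 2.62 = 50.828 kPa.
Below the base the soil is submerged, so the ½γBN_γ term uses γ' = 21.5 − 9.81 = 11.69 kN/m³.
Surcharge term q·N_q = 50.828 × 31.299 = 1590.9 kPa; self-weight term 0.5·γ·B·N_γ·s_γ = 0.5 × 11.69 × 1.34 × 34 × 0.6 = 159.78 kPa.
q_ult = 1590.9 + 159.78 = 1750.6 kPa.
q_all = 1750.6 / 3 = 583.55 kPa.

q_all ≈ 580 kPa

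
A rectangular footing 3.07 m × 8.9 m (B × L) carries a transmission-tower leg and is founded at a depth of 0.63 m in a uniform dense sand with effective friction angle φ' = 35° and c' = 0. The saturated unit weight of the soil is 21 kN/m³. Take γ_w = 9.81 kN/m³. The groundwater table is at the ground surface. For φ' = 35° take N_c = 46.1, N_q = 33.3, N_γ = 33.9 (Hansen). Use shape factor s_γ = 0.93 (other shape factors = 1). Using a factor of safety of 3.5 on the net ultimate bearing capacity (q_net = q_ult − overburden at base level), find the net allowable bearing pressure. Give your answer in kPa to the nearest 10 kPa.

γ' = 21 − 9.81 = 11.19 kN/m³ (submerged throughout). q = 11.19 × 0.63 = 7.0497 kPa; the same γ' applies in the ½γBN_γ term.
q·N_q = 7.0497 × 33.3 = 234.76 kPa
0.5·γ·B·N_γ·s_γ = 0.5 × 11.19 × 3.07 × 33.9 × 0.93 = 541.53 kPa
q_ult = 234.76 + 541.53 = 776.28 kPa.
q_net = 776.28 − 7.0497 = 769.23 kPa.
q_all(net) = 769.23 / 3.5 = 219.78 kPa.

q_all(net) ≈ 220 kPa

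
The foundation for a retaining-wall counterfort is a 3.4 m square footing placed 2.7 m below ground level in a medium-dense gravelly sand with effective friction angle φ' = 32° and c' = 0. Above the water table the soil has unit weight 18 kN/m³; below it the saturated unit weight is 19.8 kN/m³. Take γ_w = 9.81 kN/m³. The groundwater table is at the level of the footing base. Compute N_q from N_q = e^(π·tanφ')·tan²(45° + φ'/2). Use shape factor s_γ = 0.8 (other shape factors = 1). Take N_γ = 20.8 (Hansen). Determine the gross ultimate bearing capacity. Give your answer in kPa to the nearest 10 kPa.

tan32° = 0.6249, so N_q = e^(π×0.6249)·tan²(61°) = 7.121 × 3.255 = 23.18.
Overburden at base level: q = 18 × 2.7 = 48.6 kPa.
Below the base the soil is submerged, so the ½γBN_γ term uses γ' = 19.8 − 9.81 = 9.99 kN/m³.
Surcharge term q·N_q = 48.6 × 23.177 = 1126.4 kPa; self-weight term 0.5·γ·B·N_γ·s_γ = 0.5 × 9.99 × 3.4 × 20.8 × 0.8 = 282.6 kPa.
q_ult = 1126.4 + 282.6 = 1409 kPa.

q_ult ≈ 1410 kPa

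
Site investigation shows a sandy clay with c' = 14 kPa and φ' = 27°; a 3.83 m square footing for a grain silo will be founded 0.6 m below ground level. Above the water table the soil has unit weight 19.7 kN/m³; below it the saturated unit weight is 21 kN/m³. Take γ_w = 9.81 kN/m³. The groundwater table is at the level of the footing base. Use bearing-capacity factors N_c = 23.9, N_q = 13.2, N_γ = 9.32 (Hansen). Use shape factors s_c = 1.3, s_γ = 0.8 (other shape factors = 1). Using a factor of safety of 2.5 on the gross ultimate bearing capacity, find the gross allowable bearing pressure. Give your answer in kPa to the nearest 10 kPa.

Overburden at base level: q = 19.7 × 0.6 = 11.82 kPa.
Below the base the soil is submerged, so the ½γBN_γ term uses γ' = 21 − 9.81 = 11.19 kN/m³.
Cohesion term c·N_c·s_c = 14 × 23.9 × 1.3 = 434.98 kPa; surcharge term q·N_q = 11.82 × 13.2 = 156.02 kPa; self-weight term 0.5·γ·B·N_γ·s_γ = 0.5 × 11.19 × 3.83 × 9.32 × 0.8 = 159.77 kPa.
q_ult = 434.98 + 156.02 + 159.77 = 750.78 kPa.
q_all = 750.78 / 2.5 = 300.31 kPa.

q_all ≈ 300 kPa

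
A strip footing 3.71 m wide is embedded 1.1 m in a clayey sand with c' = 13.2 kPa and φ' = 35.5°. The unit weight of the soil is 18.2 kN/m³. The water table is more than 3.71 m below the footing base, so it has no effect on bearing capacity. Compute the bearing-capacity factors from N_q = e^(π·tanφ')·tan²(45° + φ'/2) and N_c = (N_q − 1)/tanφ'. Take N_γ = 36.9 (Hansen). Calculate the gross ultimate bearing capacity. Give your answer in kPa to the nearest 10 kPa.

q_ult ≈ 2590 kPa

tan35.5° = 0.7133, so N_q = e^(π×0.7133)·tan²(62.75°) = 9.402 × 3.77 = 35.44.
N_c = (35.44 − 1)/tan35.5° = 48.29.
Overburden at base level: q = 18.2 × 1.1 = 20.02 kPa.
Cohesion term c·N_c = 13.2 × 48.287 = 637.39 kPa; surcharge term q·N_q = 20.02 × 35.443 = 709.57 kPa; self-weight term 0.5·γ·B·N_γ = 0.5 × 18.2 × 3.71 × 36.9 = 1245.8 kPa.
q_ult = 637.39 + 709.57 + 1245.8 = 2592.7 kPa.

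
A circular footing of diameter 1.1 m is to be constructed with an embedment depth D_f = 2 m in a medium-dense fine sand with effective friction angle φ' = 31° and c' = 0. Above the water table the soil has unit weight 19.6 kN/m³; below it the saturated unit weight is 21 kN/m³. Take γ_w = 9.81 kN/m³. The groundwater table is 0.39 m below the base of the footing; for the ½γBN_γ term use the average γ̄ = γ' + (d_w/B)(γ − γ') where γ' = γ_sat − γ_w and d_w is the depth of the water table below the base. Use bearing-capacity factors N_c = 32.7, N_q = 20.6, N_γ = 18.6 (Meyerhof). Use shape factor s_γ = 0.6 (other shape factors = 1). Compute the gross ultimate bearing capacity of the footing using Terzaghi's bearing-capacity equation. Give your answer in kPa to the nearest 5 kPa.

q_ult ≈ 895 kPa

Overburden at base level: q = 19.6 × 2 = 39.2 kPa.
The water table is 0.39 m below the base (< B = 1.1 m), so the ½γBN_γ term uses γ̄ = γ' + (d_w/B)(γ − γ') = 11.19 + (0.39/1.1)(19.6 − 11.19) = 14.172 kN/m³.
Surcharge term q·N_q = 39.2 × 20.6 = 807.52 kPa; self-weight term 0.5·γ·B·N_γ·s_γ = 0.5 × 14.172 × 1.1 × 18.6 × 0.6 = 86.986 kPa.
q_ult = 807.52 + 86.986 = 894.51 kPa.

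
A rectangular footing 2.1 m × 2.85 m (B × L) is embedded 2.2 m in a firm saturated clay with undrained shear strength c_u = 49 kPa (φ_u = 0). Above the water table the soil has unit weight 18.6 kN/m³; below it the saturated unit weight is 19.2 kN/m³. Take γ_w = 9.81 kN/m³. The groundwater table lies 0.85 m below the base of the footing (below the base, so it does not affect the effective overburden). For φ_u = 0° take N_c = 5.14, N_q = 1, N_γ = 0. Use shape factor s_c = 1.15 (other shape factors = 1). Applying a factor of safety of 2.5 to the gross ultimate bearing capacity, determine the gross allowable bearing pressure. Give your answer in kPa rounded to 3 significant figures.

Overburden at base level: q = 18.6 × 2.2 = 40.92 kPa.
Cohesion term c·N_c·s_c = 49 × 5.14 × 1.15 = 289.64 kPa; surcharge term q·N_q = 40.92 × 1 = 40.92 kPa.
q_ult = 289.64 + 40.92 = 330.56 kPa.
q_all = q_ult / FS = 330.56 / 2.5 = 132.22 kPa.

q_all ≈ 132 kPa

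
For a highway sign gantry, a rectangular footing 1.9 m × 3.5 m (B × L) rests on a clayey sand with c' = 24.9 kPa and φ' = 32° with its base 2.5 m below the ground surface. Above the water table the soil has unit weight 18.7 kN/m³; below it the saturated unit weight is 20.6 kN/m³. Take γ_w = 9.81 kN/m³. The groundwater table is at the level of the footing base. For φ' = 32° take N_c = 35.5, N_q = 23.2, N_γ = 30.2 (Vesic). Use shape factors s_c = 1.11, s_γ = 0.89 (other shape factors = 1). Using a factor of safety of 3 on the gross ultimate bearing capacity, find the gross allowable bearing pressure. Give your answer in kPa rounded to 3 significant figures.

q_all ≈ 780 kPa

Overburden at base level: q = 18.7 × 2.5 = 46.75 kPa.
Below the base the soil is submerged, so the ½γBN_γ term uses γ' = 20.6 − 9.81 = 10.79 kN/m³.
Cohesion term c·N_c·s_c = 24.9 × 35.5 × 1.11 = 981.18 kPa; surcharge term q·N_q = 46.75 × 23.2 = 1084.6 kPa; self-weight term 0.5·γ·B·N_γ·s_γ = 0.5 × 10.79 × 1.9 × 30.2 × 0.89 = 275.51 kPa.
q_ult = 981.18 + 1084.6 + 275.51 = 2341.3 kPa.
q_all = 2341.3 / 3 = 780.43 kPa.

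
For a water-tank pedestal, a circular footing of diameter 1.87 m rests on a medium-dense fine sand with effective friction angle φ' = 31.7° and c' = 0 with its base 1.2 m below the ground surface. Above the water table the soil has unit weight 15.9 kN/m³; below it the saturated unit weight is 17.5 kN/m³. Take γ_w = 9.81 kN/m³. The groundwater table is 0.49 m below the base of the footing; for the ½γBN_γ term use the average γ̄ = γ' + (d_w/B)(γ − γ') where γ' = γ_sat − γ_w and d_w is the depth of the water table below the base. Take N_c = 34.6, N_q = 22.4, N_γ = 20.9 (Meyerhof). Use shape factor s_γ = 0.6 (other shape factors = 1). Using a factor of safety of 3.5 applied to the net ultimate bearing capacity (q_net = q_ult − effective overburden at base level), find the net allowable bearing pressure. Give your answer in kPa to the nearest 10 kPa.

Overburden at base level: q = 15.9 × 1.2 = 19.08 kPa.
The water table is 0.49 m below the base (< B = 1.87 m), so the ½γBN_γ term uses γ̄ = γ' + (d_w/B)(γ − γ') = 7.69 + (0.49/1.87)(15.9 − 7.69) = 9.8413 kN/m³.
Surcharge term q·N_q = 19.08 × 22.4 = 427.39 kPa; self-weight term 0.5·γ·B·N_γ·s_γ = 0.5 × 9.8413 × 1.87 × 20.9 × 0.6 = 115.39 kPa.
q_ult = 427.39 + 115.39 = 542.78 kPa.
Net ultimate: q_net = 542.78 − 19.08 = 523.7 kPa.
q_all(net) = 523.7 / 3.5 = 149.63 kPa.

q_all(net) ≈ 150 kPa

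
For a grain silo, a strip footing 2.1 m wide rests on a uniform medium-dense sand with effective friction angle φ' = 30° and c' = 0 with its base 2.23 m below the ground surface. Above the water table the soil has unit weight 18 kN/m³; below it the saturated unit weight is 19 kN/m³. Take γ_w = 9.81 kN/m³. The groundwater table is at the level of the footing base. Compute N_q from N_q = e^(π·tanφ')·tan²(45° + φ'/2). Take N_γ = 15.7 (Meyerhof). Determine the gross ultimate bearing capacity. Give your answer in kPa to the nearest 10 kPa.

q_ult ≈ 890 kPa

tan30° = 0.5774, so N_q = e^(π×0.5774)·tan²(60°) = 6.134 × 3.0 = 18.4.
Overburden at base level: q = 18 × 2.23 = 40.14 kPa.
Below the base the soil is submerged, so the ½γBN_γ term uses γ' = 19 − 9.81 = 9.19 kN/m³.
Surcharge term q·N_q = 40.14 × 18.401 = 738.62 kPa; self-weight term 0.5·γ·B·N_γ = 0.5 × 9.19 × 2.1 × 15.7 = 151.5 kPa.
q_ult = 738.62 + 151.5 = 890.12 kPa.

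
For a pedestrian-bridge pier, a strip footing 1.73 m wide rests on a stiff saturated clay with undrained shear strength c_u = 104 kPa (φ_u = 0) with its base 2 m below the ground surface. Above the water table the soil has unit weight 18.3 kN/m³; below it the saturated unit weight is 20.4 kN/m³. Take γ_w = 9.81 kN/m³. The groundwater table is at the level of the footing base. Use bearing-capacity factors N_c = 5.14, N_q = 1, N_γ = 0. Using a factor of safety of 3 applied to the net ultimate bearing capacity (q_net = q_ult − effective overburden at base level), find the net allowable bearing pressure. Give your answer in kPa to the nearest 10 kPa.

q = γ·D_f = 18.3 × 2 = 36.6 kPa.
c·N_c = 104 × 5.14 = 534.56 kPa
q·N_q = 36.6 × 1 = 36.6 kPa
q_ult = 534.56 + 36.6 = 571.16 kPa.
Net ultimate: q_net = 571.16 − 36.6 = 534.56 kPa.
q_all(net) = 534.56 / 3 = 178.19 kPa.

q_all(net) ≈ 180 kPa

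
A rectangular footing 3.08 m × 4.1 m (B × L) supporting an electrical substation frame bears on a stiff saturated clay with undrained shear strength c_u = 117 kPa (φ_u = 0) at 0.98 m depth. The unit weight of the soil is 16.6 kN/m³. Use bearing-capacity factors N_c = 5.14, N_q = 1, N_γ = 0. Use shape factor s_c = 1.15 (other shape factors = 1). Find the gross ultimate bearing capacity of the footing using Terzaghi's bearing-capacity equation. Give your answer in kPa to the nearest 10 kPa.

q_ult ≈ 710 kPa

Effective surcharge at the founding depth q = γ·D_f = 16.6 × 0.98 = 16.268 kPa.
q_ult = c·N_c·s_c + q·N_q
     = 117 × 5.14 × 1.15 + 16.268 × 1
     = 691.59 + 16.268 = 707.86 kPa.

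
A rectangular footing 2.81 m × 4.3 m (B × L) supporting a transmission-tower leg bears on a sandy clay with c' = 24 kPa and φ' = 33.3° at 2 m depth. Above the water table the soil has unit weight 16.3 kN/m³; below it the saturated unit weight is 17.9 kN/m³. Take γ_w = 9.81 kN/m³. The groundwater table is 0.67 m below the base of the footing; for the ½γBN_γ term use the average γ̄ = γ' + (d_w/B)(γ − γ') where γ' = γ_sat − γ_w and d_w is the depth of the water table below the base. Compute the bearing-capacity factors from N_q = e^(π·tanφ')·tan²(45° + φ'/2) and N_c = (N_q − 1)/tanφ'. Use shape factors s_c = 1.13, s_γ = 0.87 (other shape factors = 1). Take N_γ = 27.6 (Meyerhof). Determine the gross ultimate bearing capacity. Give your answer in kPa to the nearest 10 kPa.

q_ult ≈ 2300 kPa

tan33.3° = 0.6569, so N_q = e^(π×0.6569)·tan²(61.65°) = 7.875 × 3.435 = 27.05.
N_c = (27.05 − 1)/tan33.3° = 39.65.
q = γ·D_f = 16.3 × 2 = 32.6 kPa.
γ' = 8.09 kN/m³; averaging over the depth B below the base, γ̄ = γ' + (d_w/B)(γ − γ') = 10.048 kN/m³.
c·N_c·s_c = 24 × 39.654 × 1.13 = 1075.4 kPa
q·N_q = 32.6 × 27.048 = 881.76 kPa
0.5·γ·B·N_γ·s_γ = 0.5 × 10.048 × 2.81 × 27.6 × 0.87 = 338.97 kPa
q_ult = 1075.4 + 881.76 + 338.97 = 2296.1 kPa.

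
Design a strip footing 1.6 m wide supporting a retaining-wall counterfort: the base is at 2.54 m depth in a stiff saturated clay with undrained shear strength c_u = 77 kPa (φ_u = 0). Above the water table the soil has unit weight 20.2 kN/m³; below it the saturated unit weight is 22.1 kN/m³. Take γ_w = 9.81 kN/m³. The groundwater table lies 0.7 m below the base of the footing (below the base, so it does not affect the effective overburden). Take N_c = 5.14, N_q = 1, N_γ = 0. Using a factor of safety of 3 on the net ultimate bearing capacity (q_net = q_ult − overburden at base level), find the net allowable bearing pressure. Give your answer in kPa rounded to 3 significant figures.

q_all(net) ≈ 132 kPa

q = γ·D_f = 20.2 × 2.54 = 51.308 kPa.
c·N_c = 77 × 5.14 = 395.78 kPa
q·N_q = 51.308 × 1 = 51.308 kPa
q_ult = 395.78 + 51.308 = 447.09 kPa.
q_net = 447.09 − 51.308 = 395.78 kPa.
q_all(net) = 395.78 / 3 = 131.93 kPa.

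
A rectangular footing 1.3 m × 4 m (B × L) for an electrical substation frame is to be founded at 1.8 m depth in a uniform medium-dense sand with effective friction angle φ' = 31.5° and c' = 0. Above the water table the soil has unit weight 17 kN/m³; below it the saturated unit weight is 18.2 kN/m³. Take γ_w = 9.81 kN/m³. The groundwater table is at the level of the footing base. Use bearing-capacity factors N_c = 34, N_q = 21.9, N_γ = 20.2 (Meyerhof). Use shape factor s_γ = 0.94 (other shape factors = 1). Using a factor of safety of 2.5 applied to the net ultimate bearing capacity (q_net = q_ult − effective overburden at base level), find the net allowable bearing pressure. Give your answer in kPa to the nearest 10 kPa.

q_all(net) ≈ 300 kPa

Overburden at base level: q = 17 × 1.8 = 30.6 kPa.
Below the base the soil is submerged, so the ½γBN_γ term uses γ' = 18.2 − 9.81 = 8.39 kN/m³.
Surcharge term q·N_q = 30.6 × 21.9 = 670.14 kPa; self-weight term 0.5·γ·B·N_γ·s_γ = 0.5 × 8.39 × 1.3 × 20.2 × 0.94 = 103.55 kPa.
q_ult = 670.14 + 103.55 = 773.69 kPa.
Net ultimate: q_net = 773.69 − 30.6 = 743.09 kPa.
q_all(net) = 743.09 / 2.5 = 297.24 kPa.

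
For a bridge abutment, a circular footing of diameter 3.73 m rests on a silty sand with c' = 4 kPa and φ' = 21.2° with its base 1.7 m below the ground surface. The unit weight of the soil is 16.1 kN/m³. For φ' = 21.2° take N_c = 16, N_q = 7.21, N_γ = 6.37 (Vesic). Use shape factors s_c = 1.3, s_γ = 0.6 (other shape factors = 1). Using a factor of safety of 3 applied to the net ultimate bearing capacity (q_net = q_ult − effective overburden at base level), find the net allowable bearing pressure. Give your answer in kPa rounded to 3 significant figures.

q_all(net) ≈ 123 kPa

q = γ·D_f = 16.1 × 1.7 = 27.37 kPa.
c·N_c·s_c = 4 × 16 × 1.3 = 83.2 kPa
q·N_q = 27.37 × 7.21 = 197.34 kPa
0.5·γ·B·N_γ·s_γ = 0.5 × 16.1 × 3.73 × 6.37 × 0.6 = 114.76 kPa
q_ult = 83.2 + 197.34 + 114.76 = 395.3 kPa.
Net ultimate: q_net = 395.3 − 27.37 = 367.93 kPa.
q_all(net) = 367.93 / 3 = 122.64 kPa.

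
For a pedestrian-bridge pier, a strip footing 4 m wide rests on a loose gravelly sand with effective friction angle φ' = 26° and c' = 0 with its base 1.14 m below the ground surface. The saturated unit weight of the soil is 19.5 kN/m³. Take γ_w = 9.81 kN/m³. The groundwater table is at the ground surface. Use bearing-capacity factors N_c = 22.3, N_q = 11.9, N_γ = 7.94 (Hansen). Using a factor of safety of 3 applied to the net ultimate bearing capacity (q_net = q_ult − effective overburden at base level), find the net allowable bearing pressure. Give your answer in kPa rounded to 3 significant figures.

Water table at ground surface, so effective unit weight γ' = 19.5 − 9.81 = 9.69 kN/m³ is used throughout; overburden q = 9.69 × 1.14 = 11.047 kPa; the same γ' applies in the ½γBN_γ term.
Surcharge term q·N_q = 11.047 × 11.9 = 131.45 kPa; self-weight term 0.5·γ·B·N_γ = 0.5 × 9.69 × 4 × 7.94 = 153.88 kPa.
q_ult = 131.45 + 153.88 = 285.33 kPa.
Net ultimate: q_net = 285.33 − 11.047 = 274.29 kPa.
q_all(net) = 274.29 / 3 = 91.428 kPa.

q_all(net) ≈ 91.4 kPa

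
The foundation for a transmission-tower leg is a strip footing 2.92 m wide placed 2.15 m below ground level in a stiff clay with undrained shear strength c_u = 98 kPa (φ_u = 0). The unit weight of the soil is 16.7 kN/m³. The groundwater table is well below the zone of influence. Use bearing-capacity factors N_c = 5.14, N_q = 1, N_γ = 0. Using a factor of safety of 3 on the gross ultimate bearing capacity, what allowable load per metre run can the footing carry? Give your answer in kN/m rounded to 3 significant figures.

≈ 525 kN/m

Effective surcharge at the founding depth q = γ·D_f = 16.7 × 2.15 = 35.905 kPa.
q_ult = c·N_c + q·N_q
     = 98 × 5.14 + 35.905 × 1
     = 503.72 + 35.905 = 539.62 kPa.
Gross allowable pressure q_all = 539.62 / 3 = 179.88 kPa.
Allowable wall load = q_all × B = 179.88 × 2.92 = 525.24 kN per metre run.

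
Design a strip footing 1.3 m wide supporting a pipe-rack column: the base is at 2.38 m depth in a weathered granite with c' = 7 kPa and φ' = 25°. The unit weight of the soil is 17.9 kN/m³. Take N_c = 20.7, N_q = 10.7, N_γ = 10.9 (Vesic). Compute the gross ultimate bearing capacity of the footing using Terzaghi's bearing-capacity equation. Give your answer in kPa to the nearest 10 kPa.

q_ult ≈ 730 kPa

Overburden at base level: q = 17.9 × 2.38 = 42.602 kPa.
Cohesion term c·N_c = 7 × 20.7 = 144.9 kPa; surcharge term q·N_q = 42.602 × 10.7 = 455.84 kPa; self-weight term 0.5·γ·B·N_γ = 0.5 × 17.9 × 1.3 × 10.9 = 126.82 kPa.
q_ult = 144.9 + 455.84 + 126.82 = 727.56 kPa.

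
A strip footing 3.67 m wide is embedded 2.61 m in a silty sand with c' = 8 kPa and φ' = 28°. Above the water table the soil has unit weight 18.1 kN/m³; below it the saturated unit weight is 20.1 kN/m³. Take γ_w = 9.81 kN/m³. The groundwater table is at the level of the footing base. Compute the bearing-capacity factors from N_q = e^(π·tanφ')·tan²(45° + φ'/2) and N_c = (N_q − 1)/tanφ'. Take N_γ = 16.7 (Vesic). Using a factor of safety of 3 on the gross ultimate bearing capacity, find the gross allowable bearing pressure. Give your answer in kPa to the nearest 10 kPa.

N_q = e^(π·tan28°)·tan²(59°) = 14.72; N_c = (N_q − 1)/tanφ' = 25.8.
q = γ·D_f = 18.1 × 2.61 = 47.241 kPa.
For the ½γBN_γ term take γ' = 20.1 − 9.81 = 10.29 kN/m³ (soil below base is submerged).
c·N_c = 8 × 25.803 = 206.43 kPa
q·N_q = 47.241 × 14.72 = 695.38 kPa
0.5·γ·B·N_γ = 0.5 × 10.29 × 3.67 × 16.7 = 315.33 kPa
q_ult = 206.43 + 695.38 + 315.33 = 1217.1 kPa.
q_all = 1217.1 / 3 = 405.71 kPa.

q_all ≈ 410 kPa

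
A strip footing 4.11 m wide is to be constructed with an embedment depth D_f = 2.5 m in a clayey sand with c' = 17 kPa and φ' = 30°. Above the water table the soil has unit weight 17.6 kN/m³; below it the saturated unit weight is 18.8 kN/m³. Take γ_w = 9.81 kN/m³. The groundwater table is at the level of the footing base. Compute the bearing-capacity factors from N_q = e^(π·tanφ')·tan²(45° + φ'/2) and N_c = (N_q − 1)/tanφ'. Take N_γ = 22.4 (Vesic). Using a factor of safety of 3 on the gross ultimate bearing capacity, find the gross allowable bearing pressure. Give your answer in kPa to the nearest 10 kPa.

N_q = e^(π·tan30°)·tan²(60°) = 18.4; N_c = (N_q − 1)/tanφ' = 30.14.
Overburden at base level: q = 17.6 × 2.5 = 44 kPa.
Below the base the soil is submerged, so the ½γBN_γ term uses γ' = 18.8 − 9.81 = 8.99 kN/m³.
Cohesion term c·N_c = 17 × 30.14 = 512.37 kPa; surcharge term q·N_q = 44 × 18.401 = 809.65 kPa; self-weight term 0.5·γ·B·N_γ = 0.5 × 8.99 × 4.11 × 22.4 = 413.83 kPa.
q_ult = 512.37 + 809.65 + 413.83 = 1735.9 kPa.
q_all = 1735.9 / 3 = 578.62 kPa.

q_all ≈ 580 kPa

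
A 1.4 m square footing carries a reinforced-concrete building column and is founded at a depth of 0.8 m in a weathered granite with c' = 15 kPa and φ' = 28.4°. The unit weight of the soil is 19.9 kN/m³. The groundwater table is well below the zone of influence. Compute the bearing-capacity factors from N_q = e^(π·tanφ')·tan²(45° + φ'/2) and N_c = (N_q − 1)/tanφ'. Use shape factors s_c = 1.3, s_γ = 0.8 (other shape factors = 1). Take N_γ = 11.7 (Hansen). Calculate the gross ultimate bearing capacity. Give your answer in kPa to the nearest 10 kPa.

tan28.4° = 0.5407, so N_q = e^(π×0.5407)·tan²(59.2°) = 5.467 × 2.814 = 15.38.
N_c = (15.38 − 1)/tan28.4° = 26.6.
q = γ·D_f = 19.9 × 0.8 = 15.92 kPa.
c·N_c·s_c = 15 × 26.601 × 1.3 = 518.73 kPa
q·N_q = 15.92 × 15.383 = 244.9 kPa
0.5·γ·B·N_γ·s_γ = 0.5 × 19.9 × 1.4 × 11.7 × 0.8 = 130.38 kPa
q_ult = 518.73 + 244.9 + 130.38 = 894.01 kPa.

q_ult ≈ 890 kPa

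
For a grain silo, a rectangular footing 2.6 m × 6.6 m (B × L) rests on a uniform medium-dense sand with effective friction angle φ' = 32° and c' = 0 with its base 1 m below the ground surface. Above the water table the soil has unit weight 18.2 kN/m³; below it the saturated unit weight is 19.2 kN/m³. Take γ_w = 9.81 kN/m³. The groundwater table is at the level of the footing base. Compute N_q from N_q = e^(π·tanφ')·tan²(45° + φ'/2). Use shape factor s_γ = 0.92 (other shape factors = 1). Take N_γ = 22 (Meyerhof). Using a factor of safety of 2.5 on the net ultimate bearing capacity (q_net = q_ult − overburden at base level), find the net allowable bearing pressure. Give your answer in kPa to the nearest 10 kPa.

q_all(net) ≈ 260 kPa

N_q = e^(π·tan32°)·tan²(61°) = 23.18.
Effective surcharge at the founding depth q = γ·D_f = 18.2 × 1 = 18.2 kPa.
The water table coincides with the base, so in the self-weight term γ → γ' = 9.39 kN/m³.
q_ult = q·N_q + 0.5·γ·B·N_γ·s_γ
     = 18.2 × 23.177 + 0.5 × 9.39 × 2.6 × 22 × 0.92
     = 421.82 + 247.07 = 668.89 kPa.
q_net = 668.89 − 18.2 = 650.69 kPa.
q_all(net) = 650.69 / 2.5 = 260.27 kPa.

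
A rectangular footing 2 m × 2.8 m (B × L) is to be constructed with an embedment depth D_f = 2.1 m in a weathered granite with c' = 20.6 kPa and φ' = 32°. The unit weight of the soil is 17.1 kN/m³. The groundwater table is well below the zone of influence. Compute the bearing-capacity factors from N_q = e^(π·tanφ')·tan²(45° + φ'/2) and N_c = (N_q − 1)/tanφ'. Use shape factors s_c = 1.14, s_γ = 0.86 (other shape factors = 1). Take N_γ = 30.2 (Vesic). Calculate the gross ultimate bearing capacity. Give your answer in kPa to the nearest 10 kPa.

tan32° = 0.6249, so N_q = e^(π×0.6249)·tan²(61°) = 7.121 × 3.255 = 23.18.
N_c = (23.18 − 1)/tan32° = 35.49.
Effective surcharge at the founding depth q = γ·D_f = 17.1 × 2.1 = 35.91 kPa.
q_ult = c·N_c·s_c + q·N_q + 0.5·γ·B·N_γ·s_γ
     = 20.6 × 35.49 × 1.14 + 35.91 × 23.177 + 0.5 × 17.1 × 2 × 30.2 × 0.86
     = 833.45 + 832.28 + 444.12 = 2109.9 kPa.

q_ult ≈ 2110 kPa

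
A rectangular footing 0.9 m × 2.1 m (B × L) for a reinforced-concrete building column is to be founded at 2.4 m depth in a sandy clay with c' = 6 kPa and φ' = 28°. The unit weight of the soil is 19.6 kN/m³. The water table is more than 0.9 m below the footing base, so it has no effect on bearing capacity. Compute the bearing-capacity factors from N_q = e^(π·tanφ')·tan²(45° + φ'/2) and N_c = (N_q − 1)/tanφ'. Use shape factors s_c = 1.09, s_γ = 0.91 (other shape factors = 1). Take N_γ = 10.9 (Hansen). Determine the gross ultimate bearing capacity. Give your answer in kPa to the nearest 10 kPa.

q_ult ≈ 950 kPa

tan28° = 0.5317, so N_q = e^(π×0.5317)·tan²(59°) = 5.314 × 2.77 = 14.72.
N_c = (14.72 − 1)/tan28° = 25.8.
Overburden at base level: q = 19.6 × 2.4 = 47.04 kPa.
Cohesion term c·N_c·s_c = 6 × 25.803 × 1.09 = 168.75 kPa; surcharge term q·N_q = 47.04 × 14.72 = 692.42 kPa; self-weight term 0.5·γ·B·N_γ·s_γ = 0.5 × 19.6 × 0.9 × 10.9 × 0.91 = 87.486 kPa.
q_ult = 168.75 + 692.42 + 87.486 = 948.66 kPa.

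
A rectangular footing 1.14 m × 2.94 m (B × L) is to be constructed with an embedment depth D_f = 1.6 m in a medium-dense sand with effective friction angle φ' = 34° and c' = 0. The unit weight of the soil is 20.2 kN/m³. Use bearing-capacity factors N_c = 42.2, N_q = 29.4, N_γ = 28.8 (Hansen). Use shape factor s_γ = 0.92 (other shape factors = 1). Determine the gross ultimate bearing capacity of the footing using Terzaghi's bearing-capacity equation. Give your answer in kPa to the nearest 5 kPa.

q = γ·D_f = 20.2 × 1.6 = 32.32 kPa.
q·N_q = 32.32 × 29.4 = 950.21 kPa
0.5·γ·B·N_γ·s_γ = 0.5 × 20.2 × 1.14 × 28.8 × 0.92 = 305.07 kPa
q_ult = 950.21 + 305.07 = 1255.3 kPa.

q_ult ≈ 1255 kPa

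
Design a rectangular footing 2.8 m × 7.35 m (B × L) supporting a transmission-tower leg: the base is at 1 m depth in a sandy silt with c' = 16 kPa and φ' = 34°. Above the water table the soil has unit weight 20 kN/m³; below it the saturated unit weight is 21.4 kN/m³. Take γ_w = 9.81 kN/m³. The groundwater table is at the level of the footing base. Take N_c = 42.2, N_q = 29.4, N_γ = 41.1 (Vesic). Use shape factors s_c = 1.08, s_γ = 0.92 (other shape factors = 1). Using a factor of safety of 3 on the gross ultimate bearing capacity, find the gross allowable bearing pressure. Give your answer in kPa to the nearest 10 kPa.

Overburden at base level: q = 20 × 1 = 20 kPa.
Below the base the soil is submerged, so the ½γBN_γ term uses γ' = 21.4 − 9.81 = 11.59 kN/m³.
Cohesion term c·N_c·s_c = 16 × 42.2 × 1.08 = 729.22 kPa; surcharge term q·N_q = 20 × 29.4 = 588 kPa; self-weight term 0.5·γ·B·N_γ·s_γ = 0.5 × 11.59 × 2.8 × 41.1 × 0.92 = 613.54 kPa.
q_ult = 729.22 + 588 + 613.54 = 1930.8 kPa.
q_all = 1930.8 / 3 = 643.58 kPa.

q_all ≈ 640 kPa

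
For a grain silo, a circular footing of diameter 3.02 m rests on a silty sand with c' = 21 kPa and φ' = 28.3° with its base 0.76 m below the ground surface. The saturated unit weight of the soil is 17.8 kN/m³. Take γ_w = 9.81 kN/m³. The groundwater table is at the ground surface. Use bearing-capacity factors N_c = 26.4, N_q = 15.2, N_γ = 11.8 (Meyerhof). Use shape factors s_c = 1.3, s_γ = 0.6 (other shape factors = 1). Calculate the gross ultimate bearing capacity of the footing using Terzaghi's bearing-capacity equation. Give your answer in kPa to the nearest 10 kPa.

q_ult ≈ 900 kPa

With the water table at the surface the whole profile is submerged: γ' = 17.8 − 9.81 = 7.99 kN/m³, so q = γ'·D_f = 6.0724 kPa; the same γ' applies in the ½γBN_γ term.
q_ult = c·N_c·s_c + q·N_q + 0.5·γ·B·N_γ·s_γ
     = 21 × 26.4 × 1.3 + 6.0724 × 15.2 + 0.5 × 7.99 × 3.02 × 11.8 × 0.6
     = 720.72 + 92.3 + 85.419 = 898.44 kPa.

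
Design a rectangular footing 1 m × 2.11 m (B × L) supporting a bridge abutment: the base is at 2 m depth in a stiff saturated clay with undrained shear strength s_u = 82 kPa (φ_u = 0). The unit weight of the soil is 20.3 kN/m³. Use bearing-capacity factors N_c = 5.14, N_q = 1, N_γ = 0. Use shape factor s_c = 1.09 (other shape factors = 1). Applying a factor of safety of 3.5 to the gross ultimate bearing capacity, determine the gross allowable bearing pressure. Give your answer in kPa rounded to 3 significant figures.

q = γ·D_f = 20.3 × 2 = 40.6 kPa.
c·N_c·s_c = 82 × 5.14 × 1.09 = 459.41 kPa
q·N_q = 40.6 × 1 = 40.6 kPa
q_ult = 459.41 + 40.6 = 500.01 kPa.
q_all = q_ult / FS = 500.01 / 3.5 = 142.86 kPa.

q_all ≈ 143 kPa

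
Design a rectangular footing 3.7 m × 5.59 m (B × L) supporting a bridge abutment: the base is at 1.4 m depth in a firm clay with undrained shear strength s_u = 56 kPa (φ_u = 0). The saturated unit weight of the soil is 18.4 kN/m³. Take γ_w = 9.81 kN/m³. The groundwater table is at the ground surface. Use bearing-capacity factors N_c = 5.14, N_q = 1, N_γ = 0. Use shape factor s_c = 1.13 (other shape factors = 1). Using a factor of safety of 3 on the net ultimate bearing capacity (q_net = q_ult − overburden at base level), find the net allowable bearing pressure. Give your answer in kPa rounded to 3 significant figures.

q_all(net) ≈ 108 kPa

With the water table at the surface the whole profile is submerged: γ' = 18.4 − 9.81 = 8.59 kN/m³, so q = γ'·D_f = 12.026 kPa.
q_ult = c·N_c·s_c + q·N_q
     = 56 × 5.14 × 1.13 + 12.026 × 1
     = 325.26 + 12.026 = 337.29 kPa.
q_net = 337.29 − 12.026 = 325.26 kPa.
q_all(net) = 325.26 / 3 = 108.42 kPa.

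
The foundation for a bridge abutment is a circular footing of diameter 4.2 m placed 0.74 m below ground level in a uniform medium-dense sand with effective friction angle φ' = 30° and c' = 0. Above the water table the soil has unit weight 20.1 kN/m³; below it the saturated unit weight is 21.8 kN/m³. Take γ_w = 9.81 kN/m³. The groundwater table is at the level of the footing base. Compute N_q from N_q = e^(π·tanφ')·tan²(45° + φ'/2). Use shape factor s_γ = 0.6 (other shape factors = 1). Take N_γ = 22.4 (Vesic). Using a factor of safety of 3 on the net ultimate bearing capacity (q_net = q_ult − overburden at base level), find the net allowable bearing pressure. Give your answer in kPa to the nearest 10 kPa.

N_q = e^(π·tan30°)·tan²(60°) = 18.4.
q = γ·D_f = 20.1 × 0.74 = 14.874 kPa.
For the ½γBN_γ term take γ' = 21.8 − 9.81 = 11.99 kN/m³ (soil below base is submerged).
q·N_q = 14.874 × 18.401 = 273.7 kPa
0.5·γ·B·N_γ·s_γ = 0.5 × 11.99 × 4.2 × 22.4 × 0.6 = 338.41 kPa
q_ult = 273.7 + 338.41 = 612.1 kPa.
q_net = 612.1 − 14.874 = 597.23 kPa.
q_all(net) = 597.23 / 3 = 199.08 kPa.

q_all(net) ≈ 200 kPa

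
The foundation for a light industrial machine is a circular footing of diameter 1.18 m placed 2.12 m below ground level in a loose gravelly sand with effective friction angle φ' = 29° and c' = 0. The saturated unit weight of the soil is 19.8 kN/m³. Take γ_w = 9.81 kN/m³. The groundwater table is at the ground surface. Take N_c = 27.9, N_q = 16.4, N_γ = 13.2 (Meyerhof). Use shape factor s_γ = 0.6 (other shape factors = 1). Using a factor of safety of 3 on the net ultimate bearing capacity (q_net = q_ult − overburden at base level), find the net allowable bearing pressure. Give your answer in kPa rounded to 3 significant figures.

With the water table at the surface the whole profile is submerged: γ' = 19.8 − 9.81 = 9.99 kN/m³, so q = γ'·D_f = 21.179 kPa; the same γ' applies in the ½γBN_γ term.
q_ult = q·N_q + 0.5·γ·B·N_γ·s_γ
     = 21.179 × 16.4 + 0.5 × 9.99 × 1.18 × 13.2 × 0.6
     = 347.33 + 46.681 = 394.01 kPa.
q_net = 394.01 − 21.179 = 372.83 kPa.
q_all(net) = 372.83 / 3 = 124.28 kPa.

q_all(net) ≈ 124 kPa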